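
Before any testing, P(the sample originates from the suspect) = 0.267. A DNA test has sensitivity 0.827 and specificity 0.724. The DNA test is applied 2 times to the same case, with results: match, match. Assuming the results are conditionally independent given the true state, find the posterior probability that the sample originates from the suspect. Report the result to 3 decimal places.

With H the event that the sample originates from the suspect, the joint likelihood of the observed sequence is P(data|H) = 0.827·0.827 = 0.68393 and P(data|¬H) = 0.276·0.276 = 0.076176.
Bayes: P(H|data) = 0.267·0.68393 / (0.267·0.68393 + 0.733·0.076176) = 0.18261/0.23845 = 0.7658.

Posterior P(H) ≈ 0.766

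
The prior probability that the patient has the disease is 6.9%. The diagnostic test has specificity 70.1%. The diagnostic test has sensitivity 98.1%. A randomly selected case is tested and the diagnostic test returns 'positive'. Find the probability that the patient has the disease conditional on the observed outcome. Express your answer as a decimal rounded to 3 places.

P(H | E) ≈ 0.196

Write H for 'the patient has the disease'. Prior odds H:¬H = 0.069/0.931 = 0.074114. For the 'positive' outcome, the likelihood ratio is 0.981/0.299 = 3.2809.
Posterior odds = 0.074114 × 3.2809 = 0.24316, so P(H|E) = 0.24316/(1+0.24316) = 0.196.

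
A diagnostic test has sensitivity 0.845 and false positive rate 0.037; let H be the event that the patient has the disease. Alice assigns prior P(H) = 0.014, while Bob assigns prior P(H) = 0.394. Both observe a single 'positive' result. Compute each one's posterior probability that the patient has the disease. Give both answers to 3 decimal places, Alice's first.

Alice: 0.245; Bob: 0.937

P('+'|H) = 0.845, P('+'|¬H) = 0.037.
Alice: numerator 0.845·0.014 = 0.011830; evidence = 0.011830+0.037·0.986 = 0.048312; posterior = 0.245.
Bob: numerator 0.845·0.394 = 0.33293; evidence = 0.33293+0.037·0.606 = 0.35535; posterior = 0.937.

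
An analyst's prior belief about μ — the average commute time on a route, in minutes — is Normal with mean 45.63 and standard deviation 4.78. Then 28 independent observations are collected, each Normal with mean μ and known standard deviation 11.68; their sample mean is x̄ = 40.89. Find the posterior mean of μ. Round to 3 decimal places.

Posterior mean ≈ 41.723

Prior precision 1/τ₀² = 1/4.78² = 0.0437667; data precision n/σ² = 28/11.68² = 0.205245.
Posterior precision = 0.0437667 + 0.205245 = 0.249012.
Posterior mean = (0.0437667·45.63 + 0.205245·40.89) / 0.249012 = 41.723.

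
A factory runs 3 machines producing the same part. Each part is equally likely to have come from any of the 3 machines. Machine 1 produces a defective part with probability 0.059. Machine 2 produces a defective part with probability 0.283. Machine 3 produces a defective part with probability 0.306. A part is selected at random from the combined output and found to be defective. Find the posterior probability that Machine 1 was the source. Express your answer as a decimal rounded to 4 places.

Posterior probability ≈ 0.0910

Tabulate prior·likelihood by source: [1] prior 0.333333, lik 0.059, product 0.01967; [2] prior 0.333333, lik 0.283, product 0.09433; [3] prior 0.333333, lik 0.306, product 0.1020.
Normalizing constant = 0.21600; the posterior for Machine 1 is its product over the sum, 0.01967/0.21600 = 0.0910.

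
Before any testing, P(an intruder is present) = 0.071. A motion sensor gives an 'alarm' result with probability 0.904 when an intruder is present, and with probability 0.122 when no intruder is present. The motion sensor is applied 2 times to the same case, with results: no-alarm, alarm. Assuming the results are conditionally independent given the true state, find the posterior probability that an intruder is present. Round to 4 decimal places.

Posterior P(H) ≈ 0.0583

With H the event that an intruder is present, the joint likelihood of the observed sequence is P(data|H) = 0.096·0.904 = 0.086784 and P(data|¬H) = 0.878·0.122 = 0.10712.
Bayes: P(H|data) = 0.071·0.086784 / (0.071·0.086784 + 0.929·0.10712) = 0.0061617/0.10567 = 0.0583.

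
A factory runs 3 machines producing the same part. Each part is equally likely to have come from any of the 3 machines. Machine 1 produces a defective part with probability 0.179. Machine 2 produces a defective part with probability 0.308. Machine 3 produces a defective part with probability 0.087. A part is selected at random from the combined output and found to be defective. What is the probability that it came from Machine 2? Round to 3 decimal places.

Posterior probability ≈ 0.537

Tabulate prior·likelihood by source: [1] prior 0.333333, lik 0.179, product 0.05967; [2] prior 0.333333, lik 0.308, product 0.1027; [3] prior 0.333333, lik 0.087, product 0.02900.
Normalizing constant = 0.19133; the posterior for Machine 2 is its product over the sum, 0.1027/0.19133 = 0.537.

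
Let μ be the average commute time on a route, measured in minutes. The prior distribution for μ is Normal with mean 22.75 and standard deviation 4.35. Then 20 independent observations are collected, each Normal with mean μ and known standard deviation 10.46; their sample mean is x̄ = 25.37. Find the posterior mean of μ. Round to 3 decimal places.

With known σ, the Normal prior is conjugate. Weight on the data is w = (n/σ²)/(n/σ² + 1/τ₀²) = 0.182796/(0.182796+0.0528471) = 0.77573.
Posterior mean = w·x̄ + (1−w)·μ₀ = 0.77573·25.37 + 0.22427·22.75 = 24.782.

Posterior mean ≈ 24.782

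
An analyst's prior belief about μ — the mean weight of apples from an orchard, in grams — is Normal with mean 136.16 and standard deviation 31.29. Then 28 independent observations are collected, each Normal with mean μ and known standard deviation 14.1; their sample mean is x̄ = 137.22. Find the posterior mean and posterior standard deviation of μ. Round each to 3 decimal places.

Posterior mean ≈ 137.212; posterior SD ≈ 2.655

Prior precision 1/τ₀² = 1/31.29² = 0.00102138; data precision n/σ² = 28/14.1² = 0.140838.
Posterior precision = 0.00102138 + 0.140838 = 0.141859, giving posterior SD = 1/√0.141859 = 2.655.
Posterior mean = (0.00102138·136.16 + 0.140838·137.22) / 0.141859 = 137.212.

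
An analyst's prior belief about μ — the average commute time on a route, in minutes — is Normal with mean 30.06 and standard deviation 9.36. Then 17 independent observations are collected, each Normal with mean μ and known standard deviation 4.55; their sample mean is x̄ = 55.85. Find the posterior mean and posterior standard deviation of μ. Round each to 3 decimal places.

Prior precision 1/τ₀² = 1/9.36² = 0.0114143; data precision n/σ² = 17/4.55² = 0.821157.
Posterior precision = 0.0114143 + 0.821157 = 0.832571, giving posterior SD = 1/√0.832571 = 1.096.
Posterior mean = (0.0114143·30.06 + 0.821157·55.85) / 0.832571 = 55.496.

Posterior mean ≈ 55.496; posterior SD ≈ 1.096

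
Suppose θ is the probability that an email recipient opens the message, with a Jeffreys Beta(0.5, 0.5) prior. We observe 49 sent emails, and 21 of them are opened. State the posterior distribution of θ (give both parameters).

The binomial likelihood is conjugate to the Beta prior: with 21 successes and 28 failures, the posterior is Beta(0.5+21, 0.5+28) = Beta(21.5, 28.5).

Posterior: Beta(21.5, 28.5)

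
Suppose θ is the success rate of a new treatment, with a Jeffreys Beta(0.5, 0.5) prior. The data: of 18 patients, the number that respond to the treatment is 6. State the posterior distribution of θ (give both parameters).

The binomial likelihood is conjugate to the Beta prior: with 6 successes and 12 failures, the posterior is Beta(0.5+6, 0.5+12) = Beta(6.5, 12.5).

Posterior: Beta(6.5, 12.5)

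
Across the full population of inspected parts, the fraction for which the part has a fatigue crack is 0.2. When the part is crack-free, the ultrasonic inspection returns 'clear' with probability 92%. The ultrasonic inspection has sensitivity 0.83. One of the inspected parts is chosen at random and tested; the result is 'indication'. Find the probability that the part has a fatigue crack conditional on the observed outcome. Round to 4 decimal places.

P(H | E) ≈ 0.7217

Write H for 'the part has a fatigue crack'. Prior odds H:¬H = 0.2/0.8 = 0.25000. For the 'indication' outcome, the likelihood ratio is 0.83/0.08 = 10.375.
Posterior odds = 0.25000 × 10.375 = 2.5938, so P(H|E) = 2.5938/(1+2.5938) = 0.7217.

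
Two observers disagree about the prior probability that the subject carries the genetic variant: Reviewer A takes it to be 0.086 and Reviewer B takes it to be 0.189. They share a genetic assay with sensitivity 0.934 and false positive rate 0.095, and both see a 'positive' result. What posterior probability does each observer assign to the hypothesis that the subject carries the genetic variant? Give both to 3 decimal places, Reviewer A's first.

Reviewer A: 0.481; Reviewer B: 0.696

The likelihood ratio for a 'positive' result is 0.934/0.095 = 9.8316.
Reviewer A: prior odds 0.086/0.914 = 0.094092; posterior odds 0.92507; posterior probability 0.481.
Reviewer B: prior odds 0.189/0.811 = 0.23305; posterior odds 2.2912; posterior probability 0.696.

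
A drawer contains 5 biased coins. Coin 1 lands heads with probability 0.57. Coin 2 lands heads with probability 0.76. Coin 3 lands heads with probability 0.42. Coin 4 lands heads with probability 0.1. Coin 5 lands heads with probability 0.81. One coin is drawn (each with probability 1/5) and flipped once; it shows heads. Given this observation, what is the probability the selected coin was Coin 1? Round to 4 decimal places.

P(heads|C1) = 0.57; P(heads|C2) = 0.76; P(heads|C3) = 0.42; P(heads|C4) = 0.1; P(heads|C5) = 0.81.
Prior × likelihood for each source: 0.2·0.57=0.1140, 0.2·0.76=0.1520, 0.2·0.42=0.08400, 0.2·0.1=0.02000, 0.2·0.81=0.1620. Summing gives P(heads) = 0.53200.
P(Coin 1 | heads) = 0.1140 / 0.53200 = 0.2143.

Posterior probability ≈ 0.2143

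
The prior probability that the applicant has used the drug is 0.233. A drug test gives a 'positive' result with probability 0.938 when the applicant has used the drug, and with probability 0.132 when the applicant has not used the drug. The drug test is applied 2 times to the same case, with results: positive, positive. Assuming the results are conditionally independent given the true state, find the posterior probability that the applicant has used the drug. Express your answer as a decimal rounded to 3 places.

Let H be the event that the applicant has used the drug; start with P(H) = 0.233. P('positive'|H) = 0.938, P('positive'|¬H) = 0.132.
Update on result 1 ('positive'): P(H) ← 0.938·0.2330 / (0.938·0.2330 + 0.132·0.7670) = 0.21855/0.31980 = 0.6834.
Update on result 2 ('positive'): P(H) ← 0.938·0.6834 / (0.938·0.6834 + 0.132·0.3166) = 0.64104/0.68283 = 0.9388.

Posterior P(H) ≈ 0.939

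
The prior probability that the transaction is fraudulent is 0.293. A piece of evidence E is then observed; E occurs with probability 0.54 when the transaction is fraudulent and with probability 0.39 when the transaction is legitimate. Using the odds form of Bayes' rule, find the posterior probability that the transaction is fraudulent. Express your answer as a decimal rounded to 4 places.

Prior odds = 0.293/(1−0.293) = 0.41443. In log-odds, ln(0.41443) = -0.88086.
Add log likelihood ratio: ln(1.3846) = 0.32542.
Posterior log-odds = -0.55544, so posterior odds = exp(-0.55544) = 0.57382. Converting, P(H|E) = 0.57382/1.5738 = 0.3646.

Posterior probability ≈ 0.3646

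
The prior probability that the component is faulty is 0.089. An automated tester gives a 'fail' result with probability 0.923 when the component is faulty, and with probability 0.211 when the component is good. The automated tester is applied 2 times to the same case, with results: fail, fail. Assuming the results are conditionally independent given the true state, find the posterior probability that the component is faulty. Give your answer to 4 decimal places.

Posterior P(H) ≈ 0.6515

Let H be the event that the component is faulty; start with P(H) = 0.089. P('fail'|H) = 0.923, P('fail'|¬H) = 0.211.
Update on result 1 ('fail'): P(H) ← 0.923·0.0890 / (0.923·0.0890 + 0.211·0.9110) = 0.082147/0.27437 = 0.2994.
Update on result 2 ('fail'): P(H) ← 0.923·0.2994 / (0.923·0.2994 + 0.211·0.7006) = 0.27635/0.42418 = 0.6515.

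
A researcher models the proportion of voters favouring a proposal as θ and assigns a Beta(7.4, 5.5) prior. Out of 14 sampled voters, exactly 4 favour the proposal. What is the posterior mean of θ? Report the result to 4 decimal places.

Observing 4 successes and 10 failures updates Beta(7.4, 5.5) by adding the success and failure counts to the two shape parameters: α = 7.4+4 = 11.4, β = 5.5+10 = 15.5.
Posterior mean = α/(α+β) = 11.4/26.9 = 0.4238.

Posterior mean ≈ 0.4238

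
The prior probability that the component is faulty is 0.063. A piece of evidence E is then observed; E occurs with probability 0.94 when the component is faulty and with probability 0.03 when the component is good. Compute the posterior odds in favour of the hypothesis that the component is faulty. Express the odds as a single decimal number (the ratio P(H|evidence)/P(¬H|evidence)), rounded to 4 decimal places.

Posterior odds ≈ 2.1067

Prior odds = 0.063/(1−0.063) = 0.067236. In log-odds, ln(0.067236) = -2.6995.
Add log likelihood ratio: ln(31.333) = 3.4447.
Posterior log-odds = 0.74513, so posterior odds = exp(0.74513) = 2.1067.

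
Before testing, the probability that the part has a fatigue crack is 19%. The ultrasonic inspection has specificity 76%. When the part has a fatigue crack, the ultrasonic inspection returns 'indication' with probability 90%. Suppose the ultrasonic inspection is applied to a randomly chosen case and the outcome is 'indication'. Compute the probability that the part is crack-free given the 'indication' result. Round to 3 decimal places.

Write H for 'the part has a fatigue crack'. Prior odds H:¬H = 0.19/0.81 = 0.23457. For the 'indication' outcome, the likelihood ratio is 0.9/0.24 = 3.7500.
Posterior odds = 0.23457 × 3.7500 = 0.87963, so P(H|E) = 0.87963/(1+0.87963) = 0.468. Then P(¬H|E) = 1 − 0.468 = 0.532.

P(¬H | E) ≈ 0.532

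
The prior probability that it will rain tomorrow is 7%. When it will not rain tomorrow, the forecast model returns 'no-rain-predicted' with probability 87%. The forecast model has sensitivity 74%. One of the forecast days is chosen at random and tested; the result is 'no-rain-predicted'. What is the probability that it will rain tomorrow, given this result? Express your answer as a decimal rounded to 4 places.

P(H | E) ≈ 0.0220

Write H for 'it will rain tomorrow'. Prior odds H:¬H = 0.07/0.93 = 0.075269. For the 'no-rain-predicted' outcome, the likelihood ratio is 0.26/0.87 = 0.29885.
Posterior odds = 0.075269 × 0.29885 = 0.022494, so P(H|E) = 0.022494/(1+0.022494) = 0.0220.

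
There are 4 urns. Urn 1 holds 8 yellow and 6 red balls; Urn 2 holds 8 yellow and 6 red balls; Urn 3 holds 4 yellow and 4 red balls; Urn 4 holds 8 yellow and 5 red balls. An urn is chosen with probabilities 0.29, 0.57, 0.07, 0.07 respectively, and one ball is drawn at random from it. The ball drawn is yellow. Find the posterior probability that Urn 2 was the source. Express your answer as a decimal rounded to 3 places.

Tabulate prior·likelihood by source: [1] prior 0.29, lik 0.5714, product 0.1657; [2] prior 0.57, lik 0.5714, product 0.3257; [3] prior 0.07, lik 0.5, product 0.03500; [4] prior 0.07, lik 0.6154, product 0.04308.
Normalizing constant = 0.56951; the posterior for Urn 2 is its product over the sum, 0.3257/0.56951 = 0.572.

Posterior probability ≈ 0.572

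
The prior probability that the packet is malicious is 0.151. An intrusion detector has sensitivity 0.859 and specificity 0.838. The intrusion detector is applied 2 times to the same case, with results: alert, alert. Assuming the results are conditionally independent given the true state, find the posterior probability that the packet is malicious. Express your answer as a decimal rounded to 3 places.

Posterior P(H) ≈ 0.833

With H the event that the packet is malicious, the joint likelihood of the observed sequence is P(data|H) = 0.859·0.859 = 0.73788 and P(data|¬H) = 0.162·0.162 = 0.026244.
Bayes: P(H|data) = 0.151·0.73788 / (0.151·0.73788 + 0.849·0.026244) = 0.11142/0.13370 = 0.8334.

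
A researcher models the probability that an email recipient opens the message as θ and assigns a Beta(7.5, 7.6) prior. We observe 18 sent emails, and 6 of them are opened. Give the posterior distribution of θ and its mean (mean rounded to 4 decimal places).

Posterior: Beta(13.5, 19.6); mean ≈ 0.4079

Observing 6 successes and 12 failures updates Beta(7.5, 7.6) by adding the success and failure counts to the two shape parameters: α = 7.5+6 = 13.5, β = 7.6+12 = 19.6.
Posterior mean = α/(α+β) = 13.5/33.1 = 0.4079.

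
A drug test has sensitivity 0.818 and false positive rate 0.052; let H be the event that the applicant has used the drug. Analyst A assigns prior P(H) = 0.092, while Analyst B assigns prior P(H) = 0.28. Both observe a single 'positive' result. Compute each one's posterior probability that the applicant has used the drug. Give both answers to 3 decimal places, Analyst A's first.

P('+'|H) = 0.818, P('+'|¬H) = 0.052.
Analyst A: numerator 0.818·0.092 = 0.075256; evidence = 0.075256+0.052·0.908 = 0.12247; posterior = 0.614.
Analyst B: numerator 0.818·0.28 = 0.22904; evidence = 0.22904+0.052·0.72 = 0.26648; posterior = 0.860.

Analyst A: 0.614; Analyst B: 0.860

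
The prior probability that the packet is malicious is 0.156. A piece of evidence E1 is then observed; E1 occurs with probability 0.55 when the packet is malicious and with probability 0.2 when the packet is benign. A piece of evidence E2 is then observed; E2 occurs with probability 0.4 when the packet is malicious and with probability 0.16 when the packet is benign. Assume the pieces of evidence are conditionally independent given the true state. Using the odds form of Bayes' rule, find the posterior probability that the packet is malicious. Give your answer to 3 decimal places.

Prior odds = 0.156/(1−0.156) = 0.18483.
Likelihood ratio for E1 = 0.55/0.2 = 2.7500.
Likelihood ratio for E2 = 0.4/0.16 = 2.5000.
Posterior odds = prior odds × LR₁ × LR₂ = 1.2707.
Posterior probability = odds/(1+odds) = 1.2707/2.2707 = 0.560.

Posterior probability ≈ 0.560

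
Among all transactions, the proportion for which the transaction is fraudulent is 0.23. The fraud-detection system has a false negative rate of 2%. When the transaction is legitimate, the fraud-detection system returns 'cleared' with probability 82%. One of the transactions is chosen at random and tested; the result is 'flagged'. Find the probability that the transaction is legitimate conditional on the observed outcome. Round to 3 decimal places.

P(¬H | E) ≈ 0.381

Let H be the event that the transaction is fraudulent. P(H) = 0.23, so P(¬H) = 0.77. With E the 'flagged' result, P(E|H) = 0.98 and P(E|¬H) = 0.18.
P(E) = 0.98·0.23 + 0.18·0.77 = 0.22540 + 0.13860 = 0.36400.
By Bayes' theorem, P(H|E) = 0.22540 / 0.36400 = 0.619. Hence P(¬H|E) = 1 − 0.619 = 0.381.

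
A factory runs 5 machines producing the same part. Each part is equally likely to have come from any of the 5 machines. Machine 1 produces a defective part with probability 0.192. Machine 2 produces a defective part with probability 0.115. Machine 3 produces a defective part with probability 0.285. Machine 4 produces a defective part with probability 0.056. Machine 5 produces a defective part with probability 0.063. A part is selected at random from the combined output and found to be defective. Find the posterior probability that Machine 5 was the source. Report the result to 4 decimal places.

P(defective|M1) = 0.192; P(defective|M2) = 0.115; P(defective|M3) = 0.285; P(defective|M4) = 0.056; P(defective|M5) = 0.063.
Prior × likelihood for each source: 0.2·0.192=0.03840, 0.2·0.115=0.02300, 0.2·0.285=0.05700, 0.2·0.056=0.01120, 0.2·0.063=0.01260. Summing gives P(defective) = 0.14220.
P(Machine 5 | defective) = 0.01260 / 0.14220 = 0.0886.

Posterior probability ≈ 0.0886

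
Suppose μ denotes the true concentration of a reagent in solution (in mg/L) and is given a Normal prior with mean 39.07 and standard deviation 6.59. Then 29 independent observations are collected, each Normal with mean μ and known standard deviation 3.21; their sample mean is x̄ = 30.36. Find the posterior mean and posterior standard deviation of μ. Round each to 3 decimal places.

With known σ, the Normal prior is conjugate. Weight on the data is w = (n/σ²)/(n/σ² + 1/τ₀²) = 2.81441/(2.81441+0.0230266) = 0.99188.
Posterior mean = w·x̄ + (1−w)·μ₀ = 0.99188·30.36 + 0.0081153·39.07 = 30.431. Posterior variance = 1/(2.81441+0.0230266) = 0.352430, so SD = 0.594.

Posterior mean ≈ 30.431; posterior SD ≈ 0.594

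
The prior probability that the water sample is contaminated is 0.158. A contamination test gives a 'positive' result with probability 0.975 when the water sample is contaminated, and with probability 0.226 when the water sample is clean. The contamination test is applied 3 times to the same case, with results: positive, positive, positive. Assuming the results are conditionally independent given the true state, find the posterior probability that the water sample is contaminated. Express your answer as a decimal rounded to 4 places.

Posterior P(H) ≈ 0.9378

Let H be the event that the water sample is contaminated; start with P(H) = 0.158. P('positive'|H) = 0.975, P('positive'|¬H) = 0.226.
Update on result 1 ('positive'): P(H) ← 0.975·0.1580 / (0.975·0.1580 + 0.226·0.8420) = 0.15405/0.34434 = 0.4474.
Update on result 2 ('positive'): P(H) ← 0.975·0.4474 / (0.975·0.4474 + 0.226·0.5526) = 0.43619/0.56108 = 0.7774.
Update on result 3 ('positive'): P(H) ← 0.975·0.7774 / (0.975·0.7774 + 0.226·0.2226) = 0.75797/0.80828 = 0.9378.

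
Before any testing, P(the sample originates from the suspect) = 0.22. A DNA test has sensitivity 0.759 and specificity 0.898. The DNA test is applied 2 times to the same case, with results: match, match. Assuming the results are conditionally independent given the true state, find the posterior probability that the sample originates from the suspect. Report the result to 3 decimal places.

Posterior P(H) ≈ 0.940

With H the event that the sample originates from the suspect, the joint likelihood of the observed sequence is P(data|H) = 0.759·0.759 = 0.57608 and P(data|¬H) = 0.102·0.102 = 0.010404.
Bayes: P(H|data) = 0.22·0.57608 / (0.22·0.57608 + 0.78·0.010404) = 0.12674/0.13485 = 0.9398.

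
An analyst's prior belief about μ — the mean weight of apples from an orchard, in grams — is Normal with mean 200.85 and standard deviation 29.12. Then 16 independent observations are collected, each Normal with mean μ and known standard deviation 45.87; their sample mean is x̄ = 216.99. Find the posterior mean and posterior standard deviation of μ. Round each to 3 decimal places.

Prior precision 1/τ₀² = 1/29.12² = 0.00117928; data precision n/σ² = 16/45.87² = 0.00760436.
Posterior precision = 0.00117928 + 0.00760436 = 0.00878364, giving posterior SD = 1/√0.00878364 = 10.670.
Posterior mean = (0.00117928·200.85 + 0.00760436·216.99) / 0.00878364 = 214.823.

Posterior mean ≈ 214.823; posterior SD ≈ 10.670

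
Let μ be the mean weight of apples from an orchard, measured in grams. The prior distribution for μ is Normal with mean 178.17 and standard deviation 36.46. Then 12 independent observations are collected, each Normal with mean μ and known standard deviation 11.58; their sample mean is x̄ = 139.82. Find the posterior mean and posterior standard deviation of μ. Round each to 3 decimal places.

With known σ, the Normal prior is conjugate. Weight on the data is w = (n/σ²)/(n/σ² + 1/τ₀²) = 0.0894879/(0.0894879+0.00075226) = 0.99166.
Posterior mean = w·x̄ + (1−w)·μ₀ = 0.99166·139.82 + 0.0083362·178.17 = 140.140. Posterior variance = 1/(0.0894879+0.00075226) = 11.0815, so SD = 3.329.

Posterior mean ≈ 140.140; posterior SD ≈ 3.329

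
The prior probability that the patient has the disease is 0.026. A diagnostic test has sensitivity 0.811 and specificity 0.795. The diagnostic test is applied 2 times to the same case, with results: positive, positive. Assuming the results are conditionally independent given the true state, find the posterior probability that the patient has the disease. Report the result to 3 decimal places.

Let H be the event that the patient has the disease; start with P(H) = 0.026. P('positive'|H) = 0.811, P('positive'|¬H) = 0.205.
Update on result 1 ('positive'): P(H) ← 0.811·0.0260 / (0.811·0.0260 + 0.205·0.9740) = 0.021086/0.22076 = 0.0955.
Update on result 2 ('positive'): P(H) ← 0.811·0.0955 / (0.811·0.0955 + 0.205·0.9045) = 0.077464/0.26288 = 0.2947.

Posterior P(H) ≈ 0.295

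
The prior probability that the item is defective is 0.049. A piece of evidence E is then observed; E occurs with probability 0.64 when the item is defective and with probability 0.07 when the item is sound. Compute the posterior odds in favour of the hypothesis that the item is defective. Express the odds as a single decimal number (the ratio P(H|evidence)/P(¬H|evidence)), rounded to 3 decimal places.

Posterior odds ≈ 0.471

Prior odds = 0.049/(1−0.049) = 0.051525. In log-odds, ln(0.051525) = -2.9657.
Add log likelihood ratio: ln(9.1429) = 2.2130.
Posterior log-odds = -0.75272, so posterior odds = exp(-0.75272) = 0.47108.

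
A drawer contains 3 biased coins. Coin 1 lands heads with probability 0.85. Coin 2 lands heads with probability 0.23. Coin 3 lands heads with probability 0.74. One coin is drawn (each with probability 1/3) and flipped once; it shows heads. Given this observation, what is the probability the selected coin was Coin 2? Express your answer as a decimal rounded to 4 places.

P(heads|C1) = 0.85; P(heads|C2) = 0.23; P(heads|C3) = 0.74.
Prior × likelihood for each source: 0.333333·0.85=0.2833, 0.333333·0.23=0.07667, 0.333333·0.74=0.2467. Summing gives P(heads) = 0.60667.
P(Coin 2 | heads) = 0.07667 / 0.60667 = 0.1264.

Posterior probability ≈ 0.1264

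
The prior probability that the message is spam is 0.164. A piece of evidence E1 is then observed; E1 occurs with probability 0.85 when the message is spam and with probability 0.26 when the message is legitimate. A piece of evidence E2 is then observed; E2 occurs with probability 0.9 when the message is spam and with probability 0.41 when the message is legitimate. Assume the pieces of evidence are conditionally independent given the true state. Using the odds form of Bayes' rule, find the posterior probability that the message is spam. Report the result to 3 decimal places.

Prior odds = 0.164/(1−0.164) = 0.19617. In log-odds, ln(0.19617) = -1.6288.
Add log likelihood ratios: ln(3.2692) + ln(2.1951) = 1.9708.
Posterior log-odds = 0.34203, so posterior odds = exp(0.34203) = 1.4078. Converting, P(H|E) = 1.4078/2.4078 = 0.585.

Posterior probability ≈ 0.585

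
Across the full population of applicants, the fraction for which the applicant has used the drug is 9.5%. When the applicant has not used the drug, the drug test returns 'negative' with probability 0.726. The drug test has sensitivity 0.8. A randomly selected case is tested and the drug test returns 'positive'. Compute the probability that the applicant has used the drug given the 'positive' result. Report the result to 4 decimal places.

P(H | E) ≈ 0.2346

Let H be the event that the applicant has used the drug. P(H) = 0.095, so P(¬H) = 0.905. With E the 'positive' result, P(E|H) = 0.8 and P(E|¬H) = 0.274.
P(E) = 0.8·0.095 + 0.274·0.905 = 0.076000 + 0.24797 = 0.32397.
By Bayes' theorem, P(H|E) = 0.076000 / 0.32397 = 0.2346.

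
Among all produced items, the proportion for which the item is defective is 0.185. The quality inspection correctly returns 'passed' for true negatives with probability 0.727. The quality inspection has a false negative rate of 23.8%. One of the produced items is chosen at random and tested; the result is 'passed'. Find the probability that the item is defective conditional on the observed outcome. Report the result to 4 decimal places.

Write H for 'the item is defective'. Prior odds H:¬H = 0.185/0.815 = 0.22699. For the 'passed' outcome, the likelihood ratio is 0.238/0.727 = 0.32737.
Posterior odds = 0.22699 × 0.32737 = 0.074312, so P(H|E) = 0.074312/(1+0.074312) = 0.0692.

P(H | E) ≈ 0.0692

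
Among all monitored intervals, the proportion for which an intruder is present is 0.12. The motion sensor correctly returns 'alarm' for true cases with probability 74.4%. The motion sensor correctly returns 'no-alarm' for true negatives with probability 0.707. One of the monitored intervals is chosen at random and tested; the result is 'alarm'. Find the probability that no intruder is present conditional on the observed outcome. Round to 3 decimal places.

Write H for 'an intruder is present'. Prior odds H:¬H = 0.12/0.88 = 0.13636. For the 'alarm' outcome, the likelihood ratio is 0.744/0.293 = 2.5392.
Posterior odds = 0.13636 × 2.5392 = 0.34626, so P(H|E) = 0.34626/(1+0.34626) = 0.257. Then P(¬H|E) = 1 − 0.257 = 0.743.

P(¬H | E) ≈ 0.743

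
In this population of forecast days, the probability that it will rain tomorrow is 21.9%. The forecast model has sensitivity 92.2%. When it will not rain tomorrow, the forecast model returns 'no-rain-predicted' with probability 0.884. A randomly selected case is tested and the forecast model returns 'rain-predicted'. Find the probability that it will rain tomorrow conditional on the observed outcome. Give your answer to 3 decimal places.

Let H be the event that it will rain tomorrow. P(H) = 0.219, so P(¬H) = 0.781. With E the 'rain-predicted' result, P(E|H) = 0.922 and P(E|¬H) = 0.116.
P(E) = 0.922·0.219 + 0.116·0.781 = 0.20192 + 0.090596 = 0.29251.
By Bayes' theorem, P(H|E) = 0.20192 / 0.29251 = 0.690.

P(H | E) ≈ 0.690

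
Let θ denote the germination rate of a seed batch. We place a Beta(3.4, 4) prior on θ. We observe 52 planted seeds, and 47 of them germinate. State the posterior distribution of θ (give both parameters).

Posterior: Beta(50.4, 9)

Observing 47 successes and 5 failures updates Beta(3.4, 4) by adding the success and failure counts to the two shape parameters: α = 3.4+47 = 50.4, β = 4+5 = 9.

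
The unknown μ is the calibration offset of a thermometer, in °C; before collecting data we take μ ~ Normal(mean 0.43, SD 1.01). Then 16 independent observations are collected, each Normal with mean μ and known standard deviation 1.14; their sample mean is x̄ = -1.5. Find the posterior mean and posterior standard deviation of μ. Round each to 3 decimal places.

Prior precision 1/τ₀² = 1/1.01² = 0.980296; data precision n/σ² = 16/1.14² = 12.3115.
Posterior precision = 0.980296 + 12.3115 = 13.2918, giving posterior SD = 1/√13.2918 = 0.274.
Posterior mean = (0.980296·0.43 + 12.3115·-1.5) / 13.2918 = -1.358.

Posterior mean ≈ -1.358; posterior SD ≈ 0.274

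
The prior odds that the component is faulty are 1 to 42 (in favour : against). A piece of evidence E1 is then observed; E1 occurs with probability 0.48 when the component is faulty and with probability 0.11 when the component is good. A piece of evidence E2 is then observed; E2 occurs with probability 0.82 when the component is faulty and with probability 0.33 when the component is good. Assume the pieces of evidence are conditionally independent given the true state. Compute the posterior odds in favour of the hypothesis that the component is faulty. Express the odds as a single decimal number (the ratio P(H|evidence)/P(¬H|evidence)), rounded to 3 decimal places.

Posterior odds ≈ 0.258

Prior odds = 1/42 = 0.023810. In log-odds, ln(0.023810) = -3.7377.
Add log likelihood ratios: ln(4.3636) + ln(2.4848) = 2.3835.
Posterior log-odds = -1.3542, so posterior odds = exp(-1.3542) = 0.25817.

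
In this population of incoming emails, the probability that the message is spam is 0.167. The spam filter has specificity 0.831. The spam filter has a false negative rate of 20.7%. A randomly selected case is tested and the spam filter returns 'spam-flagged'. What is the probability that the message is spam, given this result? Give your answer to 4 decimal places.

Write H for 'the message is spam'. Prior odds H:¬H = 0.167/0.833 = 0.20048. For the 'spam-flagged' outcome, the likelihood ratio is 0.793/0.169 = 4.6923.
Posterior odds = 0.20048 × 4.6923 = 0.94071, so P(H|E) = 0.94071/(1+0.94071) = 0.4847.

P(H | E) ≈ 0.4847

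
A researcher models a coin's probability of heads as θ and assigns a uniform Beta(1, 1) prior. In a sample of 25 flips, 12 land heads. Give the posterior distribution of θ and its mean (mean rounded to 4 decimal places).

The binomial likelihood is conjugate to the Beta prior: with 12 successes and 13 failures, the posterior is Beta(1+12, 1+13) = Beta(13, 14).
E[θ | data] = 13/(13+14) = 0.4815.

Posterior: Beta(13, 14); mean ≈ 0.4815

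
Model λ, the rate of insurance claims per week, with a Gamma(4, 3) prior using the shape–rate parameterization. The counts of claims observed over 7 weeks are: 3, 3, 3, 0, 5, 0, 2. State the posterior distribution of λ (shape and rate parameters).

Posterior: Gamma(shape=20, rate=10)

Total count ∑xᵢ = 16 over n = 7 weeks.
Gamma is conjugate to the Poisson likelihood: posterior is Gamma(shape = 4+16 = 20, rate = 3+7 = 10).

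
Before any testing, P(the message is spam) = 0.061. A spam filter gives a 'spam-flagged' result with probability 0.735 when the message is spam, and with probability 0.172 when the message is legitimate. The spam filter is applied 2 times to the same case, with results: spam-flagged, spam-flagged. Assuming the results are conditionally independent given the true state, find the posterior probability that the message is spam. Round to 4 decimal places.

Posterior P(H) ≈ 0.5426

Let H be the event that the message is spam; start with P(H) = 0.061. P('spam-flagged'|H) = 0.735, P('spam-flagged'|¬H) = 0.172.
Update on result 1 ('spam-flagged'): P(H) ← 0.735·0.0610 / (0.735·0.0610 + 0.172·0.9390) = 0.044835/0.20634 = 0.2173.
Update on result 2 ('spam-flagged'): P(H) ← 0.735·0.2173 / (0.735·0.2173 + 0.172·0.7827) = 0.15970/0.29433 = 0.5426.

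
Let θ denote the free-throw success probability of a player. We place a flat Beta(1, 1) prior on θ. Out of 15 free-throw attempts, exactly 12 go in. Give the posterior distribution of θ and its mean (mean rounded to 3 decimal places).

Observing 12 successes and 3 failures updates Beta(1, 1) by adding the success and failure counts to the two shape parameters: α = 1+12 = 13, β = 1+3 = 4.
E[θ | data] = 13/(13+4) = 0.765.

Posterior: Beta(13, 4); mean ≈ 0.765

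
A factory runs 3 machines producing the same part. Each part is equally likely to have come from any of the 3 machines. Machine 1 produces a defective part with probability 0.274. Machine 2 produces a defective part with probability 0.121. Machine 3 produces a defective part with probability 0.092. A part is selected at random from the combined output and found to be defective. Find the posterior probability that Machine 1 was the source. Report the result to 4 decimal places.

Posterior probability ≈ 0.5626

P(defective|M1) = 0.274; P(defective|M2) = 0.121; P(defective|M3) = 0.092.
Prior × likelihood for each source: 0.333333·0.274=0.09133, 0.333333·0.121=0.04033, 0.333333·0.092=0.03067. Summing gives P(defective) = 0.16233.
P(Machine 1 | defective) = 0.09133 / 0.16233 = 0.5626.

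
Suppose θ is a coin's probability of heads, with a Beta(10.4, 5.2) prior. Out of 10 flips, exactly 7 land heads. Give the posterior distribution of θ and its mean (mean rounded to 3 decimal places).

Posterior: Beta(17.4, 8.2); mean ≈ 0.680

The binomial likelihood is conjugate to the Beta prior: with 7 successes and 3 failures, the posterior is Beta(10.4+7, 5.2+3) = Beta(17.4, 8.2).
Posterior mean = α/(α+β) = 17.4/25.6 = 0.680.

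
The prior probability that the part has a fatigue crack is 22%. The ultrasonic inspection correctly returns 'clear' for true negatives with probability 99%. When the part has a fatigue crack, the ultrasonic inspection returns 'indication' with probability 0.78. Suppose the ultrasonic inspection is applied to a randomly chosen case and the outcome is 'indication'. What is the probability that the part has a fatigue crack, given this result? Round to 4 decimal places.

Let H be the event that the part has a fatigue crack. P(H) = 0.22, so P(¬H) = 0.78. With E the 'indication' result, P(E|H) = 0.78 and P(E|¬H) = 0.01.
P(E) = 0.78·0.22 + 0.01·0.78 = 0.17160 + 0.0078000 = 0.17940.
By Bayes' theorem, P(H|E) = 0.17160 / 0.17940 = 0.9565.

P(H | E) ≈ 0.9565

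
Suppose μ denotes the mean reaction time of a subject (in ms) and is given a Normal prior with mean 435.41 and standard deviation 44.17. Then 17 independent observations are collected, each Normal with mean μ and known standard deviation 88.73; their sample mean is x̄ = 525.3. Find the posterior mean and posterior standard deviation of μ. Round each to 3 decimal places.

Posterior mean ≈ 508.056; posterior SD ≈ 19.346

Prior precision 1/τ₀² = 1/44.17² = 0.00051256; data precision n/σ² = 17/88.73² = 0.00215928.
Posterior precision = 0.00051256 + 0.00215928 = 0.00267184, giving posterior SD = 1/√0.00267184 = 19.346.
Posterior mean = (0.00051256·435.41 + 0.00215928·525.3) / 0.00267184 = 508.056.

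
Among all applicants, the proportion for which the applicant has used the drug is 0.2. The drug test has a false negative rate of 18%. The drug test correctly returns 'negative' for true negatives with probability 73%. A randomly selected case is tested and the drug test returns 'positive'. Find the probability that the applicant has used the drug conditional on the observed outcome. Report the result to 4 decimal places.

P(H | E) ≈ 0.4316

Let H be the event that the applicant has used the drug. P(H) = 0.2, so P(¬H) = 0.8. With E the 'positive' result, P(E|H) = 0.82 and P(E|¬H) = 0.27.
P(E) = 0.82·0.2 + 0.27·0.8 = 0.16400 + 0.21600 = 0.38000.
By Bayes' theorem, P(H|E) = 0.16400 / 0.38000 = 0.4316.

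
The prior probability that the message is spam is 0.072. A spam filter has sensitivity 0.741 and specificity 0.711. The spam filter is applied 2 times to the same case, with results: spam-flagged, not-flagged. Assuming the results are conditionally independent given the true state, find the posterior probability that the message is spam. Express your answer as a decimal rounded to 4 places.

Posterior P(H) ≈ 0.0676

Let H be the event that the message is spam; start with P(H) = 0.072. P('spam-flagged'|H) = 0.741, P('spam-flagged'|¬H) = 0.289.
Update on result 1 ('spam-flagged'): P(H) ← 0.741·0.0720 / (0.741·0.0720 + 0.289·0.9280) = 0.053352/0.32154 = 0.1659.
Update on result 2 ('not-flagged'): P(H) ← 0.259·0.1659 / (0.259·0.1659 + 0.711·0.8341) = 0.042974/0.63600 = 0.0676.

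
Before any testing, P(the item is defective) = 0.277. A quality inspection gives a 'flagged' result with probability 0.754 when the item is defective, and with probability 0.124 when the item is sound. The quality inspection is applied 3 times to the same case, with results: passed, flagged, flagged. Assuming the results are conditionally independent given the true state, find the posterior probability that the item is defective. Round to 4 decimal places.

Posterior P(H) ≈ 0.7991

With H the event that the item is defective, the joint likelihood of the observed sequence is P(data|H) = 0.246·0.754·0.754 = 0.13985 and P(data|¬H) = 0.876·0.124·0.124 = 0.013469.
Bayes: P(H|data) = 0.277·0.13985 / (0.277·0.13985 + 0.723·0.013469) = 0.038740/0.048478 = 0.7991.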